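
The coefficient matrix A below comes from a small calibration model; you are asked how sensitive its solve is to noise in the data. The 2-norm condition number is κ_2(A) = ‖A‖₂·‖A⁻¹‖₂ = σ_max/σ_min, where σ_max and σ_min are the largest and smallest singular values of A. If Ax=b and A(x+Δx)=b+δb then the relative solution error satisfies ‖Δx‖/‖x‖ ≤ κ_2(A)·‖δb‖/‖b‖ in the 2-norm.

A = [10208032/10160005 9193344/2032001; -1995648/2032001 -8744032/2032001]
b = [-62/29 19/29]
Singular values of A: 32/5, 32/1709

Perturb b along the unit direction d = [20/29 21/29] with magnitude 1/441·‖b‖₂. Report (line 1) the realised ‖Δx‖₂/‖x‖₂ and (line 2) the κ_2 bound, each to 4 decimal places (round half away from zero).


from the listed singular values, σ₁ = 32/5, σ_n = 32/1709
κ = σ_max/σ_min = (32/5)/(32/1709) = 341.8000
bound on ‖Δx‖/‖x‖: κ·ε = 341.8000·1/441 = 0.7751
solve Ax = b  →  x = [52.0351 -12.0282]
‖b‖₂ = 2.2361 and ‖x‖₂ = 53.4072
δb = ε·‖b‖·d = [0.0035 0.0037]; solving A·Δx = δb gives ‖Δx‖ = 0.2708
dividing the unrounded norms, ‖Δx‖/‖x‖ = 0.0051
so the bound overstates the realised error by a factor of ≈ 152.8602 (computed from the unrounded values)

0.0051
0.7751


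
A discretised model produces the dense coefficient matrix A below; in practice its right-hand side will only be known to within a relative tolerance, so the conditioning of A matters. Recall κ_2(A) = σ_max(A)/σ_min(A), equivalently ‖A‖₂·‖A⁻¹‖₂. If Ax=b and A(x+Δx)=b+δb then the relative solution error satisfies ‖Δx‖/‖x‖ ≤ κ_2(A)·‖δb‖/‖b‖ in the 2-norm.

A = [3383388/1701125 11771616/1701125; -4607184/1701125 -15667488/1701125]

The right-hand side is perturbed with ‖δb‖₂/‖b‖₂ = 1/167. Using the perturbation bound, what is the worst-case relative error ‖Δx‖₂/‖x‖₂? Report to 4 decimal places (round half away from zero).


2.0373

M = AᵀA = [1306938350736/115753050625 4480437773952/115753050625; 4480437773952/115753050625 15361644939264/115753050625]. tr(M)=26669733264/185204881, det(M)=33177600/185204881
λ_max, λ_min = (26669733264/185204881 ± √711250093759068631296/34300847946224161)/2 = 144, 230400/185204881
so κ_2 = √(144 / (230400/185204881)) = 340.2250
perturbation bound = 340.2250·1/167 = 2.0373


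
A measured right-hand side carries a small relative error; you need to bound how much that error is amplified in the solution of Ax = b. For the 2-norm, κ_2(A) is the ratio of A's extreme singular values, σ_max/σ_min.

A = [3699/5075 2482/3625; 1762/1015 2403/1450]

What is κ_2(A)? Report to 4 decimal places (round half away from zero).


M = AᵀA = [91298701/25755625 62106993/18396875; 62106993/18396875 169001521/52562500]. tr(M)=20702669/3062500, det(M)=28561/76562500
λ_max, λ_min = (20702669/3062500 ± √428586508833561/9378906250000)/2 = 169/25, 169/3062500
κ = σ_max/σ_min = (13/5)/(13/1750) = 350.0000

350.0000


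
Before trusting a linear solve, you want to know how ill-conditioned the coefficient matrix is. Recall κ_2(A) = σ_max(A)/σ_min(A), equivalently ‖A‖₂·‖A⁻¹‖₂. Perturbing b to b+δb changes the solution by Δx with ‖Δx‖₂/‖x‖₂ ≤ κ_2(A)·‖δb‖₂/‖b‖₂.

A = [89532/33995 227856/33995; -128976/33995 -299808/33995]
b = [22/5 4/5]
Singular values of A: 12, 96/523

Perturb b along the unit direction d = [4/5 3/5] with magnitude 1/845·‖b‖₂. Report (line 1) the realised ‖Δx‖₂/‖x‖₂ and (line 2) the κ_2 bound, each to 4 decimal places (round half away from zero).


0.0013
0.0774

largest singular value 12, smallest 96/523
κ = σ_max/σ_min = 12/(96/523) = 65.3750
bound on ‖Δx‖/‖x‖: κ·ε = 65.3750·1/845 = 0.0774
solve Ax = b  →  x = [-20.0513 8.5353]
‖b‖ = 4.4721, ‖x‖ = 21.7923
δb = ε·‖b‖·d = [0.0042 0.0032]; solving A·Δx = δb gives ‖Δx‖ = 0.0288
dividing the unrounded norms, ‖Δx‖/‖x‖ = 0.0013
realised/bound (from unrounded values) ≈ 0.0171


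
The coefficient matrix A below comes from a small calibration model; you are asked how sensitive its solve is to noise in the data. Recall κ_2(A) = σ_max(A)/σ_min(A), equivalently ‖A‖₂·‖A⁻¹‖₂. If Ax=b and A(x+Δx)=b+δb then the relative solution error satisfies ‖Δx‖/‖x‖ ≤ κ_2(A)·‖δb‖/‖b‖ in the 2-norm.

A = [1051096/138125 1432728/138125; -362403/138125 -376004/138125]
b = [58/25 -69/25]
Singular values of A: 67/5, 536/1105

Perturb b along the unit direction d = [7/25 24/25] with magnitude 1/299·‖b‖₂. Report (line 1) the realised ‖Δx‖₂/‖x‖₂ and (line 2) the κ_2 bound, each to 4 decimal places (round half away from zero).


σ_max = 67/5, σ_min = 536/1105
κ = σ_max/σ_min = (67/5)/(536/1105) = 27.6250
bound on ‖Δx‖/‖x‖: κ·ε = 27.6250·1/299 = 0.0924
solve Ax = b  →  x = [3.4328 -2.2948]
2-norm of b is 3.6056; of x, 4.1292
with δb = [0.0034 0.0116], A·Δx = δb → ‖Δx‖ = 0.0249
dividing the unrounded norms, ‖Δx‖/‖x‖ = 0.0060
so the bound overstates the realised error by a factor of ≈ 15.3462 (computed from the unrounded values)

0.0060
0.0924


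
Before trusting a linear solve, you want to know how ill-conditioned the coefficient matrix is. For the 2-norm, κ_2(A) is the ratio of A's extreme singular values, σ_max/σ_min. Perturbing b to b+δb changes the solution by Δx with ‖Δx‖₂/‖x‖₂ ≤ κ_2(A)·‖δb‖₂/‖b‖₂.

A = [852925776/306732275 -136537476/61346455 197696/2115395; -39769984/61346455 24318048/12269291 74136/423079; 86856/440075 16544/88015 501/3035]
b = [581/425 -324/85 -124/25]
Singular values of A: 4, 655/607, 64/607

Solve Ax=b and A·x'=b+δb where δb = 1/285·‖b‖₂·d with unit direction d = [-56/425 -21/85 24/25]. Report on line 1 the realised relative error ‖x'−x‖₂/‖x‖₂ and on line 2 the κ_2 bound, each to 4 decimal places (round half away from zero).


σ_max = 4, σ_min = 64/607
condition number: 4 ÷ (64/607) = 37.9375
worst-case relative error ≤ 37.9375 × 1/285 = 0.1331
solve Ax = b  →  x = [3.9289 2.7061 -37.8259]
‖b‖ = 6.4031, ‖x‖ = 38.1255
δb = ε·‖b‖·d = [-0.0030 -0.0056 0.0216]; solving A·Δx = δb gives ‖Δx‖ = 0.2131
realised ‖Δx‖/‖x‖ = 0.0056
tightness: 0.0056 against a bound of 0.1331 (unrounded ratio ≈ 0.0420)

0.0056
0.1331


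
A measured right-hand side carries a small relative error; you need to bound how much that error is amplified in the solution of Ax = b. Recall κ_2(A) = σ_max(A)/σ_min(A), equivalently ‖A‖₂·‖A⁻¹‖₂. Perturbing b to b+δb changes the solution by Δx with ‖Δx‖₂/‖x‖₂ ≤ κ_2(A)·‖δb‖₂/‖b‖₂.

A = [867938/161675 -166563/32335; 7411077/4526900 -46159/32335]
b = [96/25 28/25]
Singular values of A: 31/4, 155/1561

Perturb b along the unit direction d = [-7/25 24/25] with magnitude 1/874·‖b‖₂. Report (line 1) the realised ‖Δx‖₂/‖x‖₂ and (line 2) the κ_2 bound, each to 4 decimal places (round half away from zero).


0.0893
0.0893

from the listed singular values, σ₁ = 31/4, σ_n = 155/1561
condition number: (31/4) ÷ (155/1561) = 78.0500
perturbation bound = 78.0500·1/874 = 0.0893
solve Ax = b  →  x = [0.3737 -0.3560]
‖b‖₂ = 4.0000 and ‖x‖₂ = 0.5161
Δx = A⁻¹·δb where δb = 1/874·4.0000·d; ‖Δx‖ = 0.0461
dividing the unrounded norms, ‖Δx‖/‖x‖ = 0.0893
so the bound is sharp here: realised error equals the bound


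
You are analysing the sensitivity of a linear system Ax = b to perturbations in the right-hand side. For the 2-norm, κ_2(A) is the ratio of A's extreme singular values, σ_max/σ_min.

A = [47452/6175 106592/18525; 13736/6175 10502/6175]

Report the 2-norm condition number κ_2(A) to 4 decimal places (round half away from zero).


form AᵀA = [3904592/61009 8785232/183027; 8785232/183027 19767172/549081] with trace 54908500/549081 and determinant 40000/549081
eigenvalues of AᵀA: λ = (tr ± √(tr²−4·det))/2 = 100, 400/549081
κ_2(A) = √(λ_max/λ_min) = √(100 / (400/549081)) = 370.5000

370.5000


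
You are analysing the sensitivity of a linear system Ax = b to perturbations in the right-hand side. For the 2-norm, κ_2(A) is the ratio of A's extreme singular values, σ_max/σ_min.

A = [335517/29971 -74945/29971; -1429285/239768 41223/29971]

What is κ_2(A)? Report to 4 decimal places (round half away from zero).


M = AᵀA = [31998068089/198922816 -899937675/24865352; -899937675/24865352 25315186/3108169]. tr(M)=19998953/118336, det(M)=28561/118336
char-poly roots: 169 and 169/118336
σ_max=√169=13, σ_min=√(169/118336)=(13/344) → κ = 344.0000

344.0000


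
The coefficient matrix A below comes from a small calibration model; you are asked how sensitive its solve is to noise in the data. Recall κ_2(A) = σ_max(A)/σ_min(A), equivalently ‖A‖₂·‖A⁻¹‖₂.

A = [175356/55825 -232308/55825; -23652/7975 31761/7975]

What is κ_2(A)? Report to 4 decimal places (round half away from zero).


form AᵀA = [69157152/3705625 -92206836/3705625; -92206836/3705625 122944473/3705625] with trace 1536813/29645 and determinant 104976/3705625
λ_max, λ_min = (1536813/29645 ± √59042365313409/21970650625)/2 = 1296/25, 81/148225
κ = σ_max/σ_min = (36/5)/(9/385) = 308.0000

308.0000


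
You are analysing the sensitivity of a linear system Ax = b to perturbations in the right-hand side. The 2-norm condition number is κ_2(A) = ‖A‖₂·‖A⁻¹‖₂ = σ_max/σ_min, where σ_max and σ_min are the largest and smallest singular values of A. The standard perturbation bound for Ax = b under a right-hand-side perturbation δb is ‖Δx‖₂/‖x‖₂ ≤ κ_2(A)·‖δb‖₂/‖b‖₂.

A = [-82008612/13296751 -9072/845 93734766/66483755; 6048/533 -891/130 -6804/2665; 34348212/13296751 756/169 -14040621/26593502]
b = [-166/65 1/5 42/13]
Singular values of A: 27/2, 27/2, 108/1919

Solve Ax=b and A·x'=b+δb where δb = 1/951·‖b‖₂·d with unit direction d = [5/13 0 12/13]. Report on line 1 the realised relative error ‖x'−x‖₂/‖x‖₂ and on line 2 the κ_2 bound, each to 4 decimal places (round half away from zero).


0.0022
0.2522

σ_max = 27/2, σ_min = 108/1919
condition number: (27/2) ÷ (108/1919) = 239.8750
perturbation bound = 239.8750·1/951 = 0.2522
solve Ax = b  →  x = [7.9453 0.2222 34.6378]
2-norm of b is 4.1231; of x, 35.5380
re-solving with b+δb shifts x by Δx of norm 0.0770
dividing the unrounded norms, ‖Δx‖/‖x‖ = 0.0022
so the bound overstates the realised error by a factor of ≈ 116.3598 (computed from the unrounded values)


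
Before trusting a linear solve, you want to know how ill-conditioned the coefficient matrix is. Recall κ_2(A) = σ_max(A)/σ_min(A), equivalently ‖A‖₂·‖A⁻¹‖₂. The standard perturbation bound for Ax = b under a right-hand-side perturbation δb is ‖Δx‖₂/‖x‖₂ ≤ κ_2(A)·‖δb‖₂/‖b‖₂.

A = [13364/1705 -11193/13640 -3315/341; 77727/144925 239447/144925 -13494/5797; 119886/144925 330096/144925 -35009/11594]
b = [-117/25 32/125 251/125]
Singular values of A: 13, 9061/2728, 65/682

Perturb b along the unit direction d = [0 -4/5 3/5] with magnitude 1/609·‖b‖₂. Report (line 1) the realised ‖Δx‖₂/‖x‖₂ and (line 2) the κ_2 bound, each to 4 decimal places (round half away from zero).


largest singular value 13, smallest 65/682
κ_2(A) = 13 / (65/682) = 136.4000
bound on ‖Δx‖/‖x‖: κ·ε = 136.4000·1/609 = 0.2240
solve Ax = b  →  x = [6.8817 5.7345 5.5459]
‖b‖₂ = 5.0990 and ‖x‖₂ = 10.5356
δb = ε·‖b‖·d = [0.0000 -0.0067 0.0050]; solving A·Δx = δb gives ‖Δx‖ = 0.0878
realised ‖Δx‖/‖x‖ = 0.0083
tightness: 0.0083 against a bound of 0.2240 (unrounded ratio ≈ 0.0372)

0.0083
0.2240


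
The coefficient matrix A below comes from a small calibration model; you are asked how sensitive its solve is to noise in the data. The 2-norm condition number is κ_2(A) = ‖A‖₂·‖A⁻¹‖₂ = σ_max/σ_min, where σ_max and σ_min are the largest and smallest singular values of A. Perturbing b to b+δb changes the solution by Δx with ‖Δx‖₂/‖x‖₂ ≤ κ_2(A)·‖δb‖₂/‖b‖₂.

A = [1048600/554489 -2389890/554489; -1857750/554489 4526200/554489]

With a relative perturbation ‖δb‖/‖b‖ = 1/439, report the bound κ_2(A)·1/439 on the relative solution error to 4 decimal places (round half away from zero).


0.2286

AᵀA = [15746702500/1063868689 -37766736000/1063868689; -37766736000/1063868689 90650728900/1063868689]; tr = 629570600/6295081, det = 6250000/6295081
solving λ² − 629570600/6295081·λ + 6250000/6295081 = 0 gives λ = 100, 62500/6295081
so κ_2 = √(100 / (62500/6295081)) = 100.3600
κ_2(A)·‖δb‖/‖b‖ = 0.2286


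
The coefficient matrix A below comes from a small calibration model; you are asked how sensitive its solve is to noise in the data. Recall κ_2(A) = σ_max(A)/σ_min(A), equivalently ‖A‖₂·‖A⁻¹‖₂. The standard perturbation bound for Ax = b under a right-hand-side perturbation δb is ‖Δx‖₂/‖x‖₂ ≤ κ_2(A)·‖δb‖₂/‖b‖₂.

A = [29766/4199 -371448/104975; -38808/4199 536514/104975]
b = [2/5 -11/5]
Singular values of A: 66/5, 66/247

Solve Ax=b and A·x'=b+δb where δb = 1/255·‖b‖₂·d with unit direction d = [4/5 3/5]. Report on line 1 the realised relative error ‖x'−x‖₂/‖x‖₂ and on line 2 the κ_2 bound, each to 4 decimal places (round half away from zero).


largest singular value 66/5, smallest 66/247
condition number: (66/5) ÷ (66/247) = 49.4000
κ_2(A)·‖δb‖/‖b‖ = 0.1937
solve Ax = b  →  x = [-1.6275 -3.3734]
‖b‖₂ = 2.2361 and ‖x‖₂ = 3.7455
δb = ε·‖b‖·d = [0.0070 0.0053]; solving A·Δx = δb gives ‖Δx‖ = 0.0328
realised ‖Δx‖/‖x‖ = 0.0088
tightness: 0.0088 against a bound of 0.1937 (unrounded ratio ≈ 0.0452)

0.0088
0.1937


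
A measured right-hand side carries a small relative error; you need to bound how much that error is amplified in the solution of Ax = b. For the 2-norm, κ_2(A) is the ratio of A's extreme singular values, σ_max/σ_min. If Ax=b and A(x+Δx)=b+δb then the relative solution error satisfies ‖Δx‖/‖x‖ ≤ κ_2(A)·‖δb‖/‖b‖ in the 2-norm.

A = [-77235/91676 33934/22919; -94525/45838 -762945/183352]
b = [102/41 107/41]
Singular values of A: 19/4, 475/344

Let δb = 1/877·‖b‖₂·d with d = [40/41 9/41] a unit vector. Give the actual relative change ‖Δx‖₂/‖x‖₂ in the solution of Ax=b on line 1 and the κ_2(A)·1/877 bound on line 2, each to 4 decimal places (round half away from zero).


0.0013
0.0039

from the listed singular values, σ₁ = 19/4, σ_n = 475/344
κ_2(A) = (19/4) / (475/344) = 3.4400
bound on ‖Δx‖/‖x‖: κ·ε = 3.4400·1/877 = 0.0039
solve Ax = b  →  x = [-2.1674 0.4470]
2-norm of b is 3.6056; of x, 2.2131
with δb = [0.0040 0.0009], A·Δx = δb → ‖Δx‖ = 0.0030
dividing the unrounded norms, ‖Δx‖/‖x‖ = 0.0013
realised/bound (from unrounded values) ≈ 0.3430


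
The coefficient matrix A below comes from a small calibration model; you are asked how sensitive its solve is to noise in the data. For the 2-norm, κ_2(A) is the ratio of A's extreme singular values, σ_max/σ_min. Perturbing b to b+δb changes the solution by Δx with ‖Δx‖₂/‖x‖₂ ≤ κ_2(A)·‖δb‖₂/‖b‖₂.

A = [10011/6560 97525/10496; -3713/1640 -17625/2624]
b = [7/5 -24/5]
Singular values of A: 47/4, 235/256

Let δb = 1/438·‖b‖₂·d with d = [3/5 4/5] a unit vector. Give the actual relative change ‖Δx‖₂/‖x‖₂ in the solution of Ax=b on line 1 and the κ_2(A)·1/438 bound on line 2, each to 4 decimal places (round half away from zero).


0.0038
0.0292

largest singular value 47/4, smallest 235/256
κ_2(A) = (47/4) / (235/256) = 12.8000
κ_2(A)·‖δb‖/‖b‖ = 0.0292
solve Ax = b  →  x = [3.2631 -0.3853]
‖b‖ = 5.0000, ‖x‖ = 3.2858
δb = ε·‖b‖·d = [0.0068 0.0091]; solving A·Δx = δb gives ‖Δx‖ = 0.0124
dividing the unrounded norms, ‖Δx‖/‖x‖ = 0.0038
so the bound overstates the realised error by a factor of ≈ 7.7216 (computed from the unrounded values)


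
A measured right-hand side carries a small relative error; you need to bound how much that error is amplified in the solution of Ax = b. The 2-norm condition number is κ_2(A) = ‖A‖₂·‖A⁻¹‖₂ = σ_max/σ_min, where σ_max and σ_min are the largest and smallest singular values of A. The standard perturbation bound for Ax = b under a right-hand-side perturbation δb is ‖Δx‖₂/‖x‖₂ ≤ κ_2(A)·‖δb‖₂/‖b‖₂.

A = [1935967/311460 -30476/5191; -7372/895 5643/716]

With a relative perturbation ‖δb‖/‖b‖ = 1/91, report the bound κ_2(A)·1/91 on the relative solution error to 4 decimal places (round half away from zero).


3.5407

form AᵀA = [413181308521/3880293264 -8197891240/80839443; -8197891240/80839443 41640925825/431143696] with trace 468459953/2306952 and determinant 3258025/8202496
λ_max, λ_min = (468459953/2306952 ± √3428847999125956/83156680161)/2 = 3249/16, 9025/4613904
κ = σ_max/σ_min = (57/4)/(95/2148) = 322.2000
perturbation bound = 322.2000·1/91 = 3.5407


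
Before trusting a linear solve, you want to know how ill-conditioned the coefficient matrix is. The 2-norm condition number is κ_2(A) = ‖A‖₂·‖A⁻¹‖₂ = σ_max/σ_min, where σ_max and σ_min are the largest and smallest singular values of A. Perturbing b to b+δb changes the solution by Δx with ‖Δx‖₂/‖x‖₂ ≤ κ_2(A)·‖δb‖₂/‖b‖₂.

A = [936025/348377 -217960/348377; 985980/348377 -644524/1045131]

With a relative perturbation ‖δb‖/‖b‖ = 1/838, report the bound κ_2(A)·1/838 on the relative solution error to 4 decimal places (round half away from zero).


0.1678

M = AᵀA = [2197740025/144312169 -494465240/144312169; -494465240/144312169 1002342736/1298809521]. tr(M)=12362881/772641, det(M)=10000/772641
λ_max, λ_min = (12362881/772641 ± √152809920980161/596974114881)/2 = 16, 625/772641
κ = σ_max/σ_min = 4/(25/879) = 140.6400
perturbation bound = 140.6400·1/838 = 0.1678


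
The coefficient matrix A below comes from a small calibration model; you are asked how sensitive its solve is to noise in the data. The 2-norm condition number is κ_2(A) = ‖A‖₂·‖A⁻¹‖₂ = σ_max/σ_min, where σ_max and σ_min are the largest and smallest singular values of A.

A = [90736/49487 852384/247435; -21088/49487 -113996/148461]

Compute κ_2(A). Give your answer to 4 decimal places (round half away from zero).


form AᵀA = [5162240/1456849 145178752/21852735; 145178752/21852735 4083226384/327791025] with trace 18147856/1134225 and determinant 4096/1134225
eigenvalues of AᵀA: λ = (tr ± √(tr²−4·det))/2 = 16, 256/1134225
so κ_2 = √(16 / (256/1134225)) = 266.2500

266.2500


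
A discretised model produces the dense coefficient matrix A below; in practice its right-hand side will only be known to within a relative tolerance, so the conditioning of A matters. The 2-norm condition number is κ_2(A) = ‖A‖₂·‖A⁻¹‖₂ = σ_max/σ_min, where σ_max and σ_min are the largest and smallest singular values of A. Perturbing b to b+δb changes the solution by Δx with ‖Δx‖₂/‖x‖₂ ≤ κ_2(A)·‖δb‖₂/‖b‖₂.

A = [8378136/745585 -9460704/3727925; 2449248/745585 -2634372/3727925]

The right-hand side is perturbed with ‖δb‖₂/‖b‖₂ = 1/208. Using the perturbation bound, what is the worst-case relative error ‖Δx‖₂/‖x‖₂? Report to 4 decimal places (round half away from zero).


AᵀA = [3047679144000/22235879689 -685722360960/22235879689; -685722360960/22235879689 154311737616/22235879689]; tr = 1904813136/13227769, det = 2073600/13227769
λ_max, λ_min = (1904813136/13227769 ± √3628203366670960896/174973872717361)/2 = 144, 14400/13227769
so κ_2 = √(144 / (14400/13227769)) = 363.7000
κ_2(A)·‖δb‖/‖b‖ = 1.7486

1.7486


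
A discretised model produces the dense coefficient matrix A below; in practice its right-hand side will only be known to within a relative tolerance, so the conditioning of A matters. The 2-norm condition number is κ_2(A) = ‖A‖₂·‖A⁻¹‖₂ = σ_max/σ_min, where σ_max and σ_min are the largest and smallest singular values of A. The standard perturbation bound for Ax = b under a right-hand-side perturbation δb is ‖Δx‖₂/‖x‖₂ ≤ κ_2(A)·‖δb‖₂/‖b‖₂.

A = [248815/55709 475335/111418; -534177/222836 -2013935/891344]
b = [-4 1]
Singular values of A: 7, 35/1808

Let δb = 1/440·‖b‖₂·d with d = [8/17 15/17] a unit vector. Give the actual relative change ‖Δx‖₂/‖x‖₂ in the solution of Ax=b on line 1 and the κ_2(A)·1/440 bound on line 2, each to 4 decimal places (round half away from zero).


0.0094
0.8218

from the listed singular values, σ₁ = 7, σ_n = 35/1808
κ = σ_max/σ_min = 7/(35/1808) = 361.6000
worst-case relative error ≤ 361.6000 × 1/440 = 0.8218
solve Ax = b  →  x = [35.2118 -37.8010]
‖b‖₂ = 4.1231 and ‖x‖₂ = 51.6603
re-solving with b+δb shifts x by Δx of norm 0.4841
dividing the unrounded norms, ‖Δx‖/‖x‖ = 0.0094
so the bound overstates the realised error by a factor of ≈ 87.7062 (computed from the unrounded values)


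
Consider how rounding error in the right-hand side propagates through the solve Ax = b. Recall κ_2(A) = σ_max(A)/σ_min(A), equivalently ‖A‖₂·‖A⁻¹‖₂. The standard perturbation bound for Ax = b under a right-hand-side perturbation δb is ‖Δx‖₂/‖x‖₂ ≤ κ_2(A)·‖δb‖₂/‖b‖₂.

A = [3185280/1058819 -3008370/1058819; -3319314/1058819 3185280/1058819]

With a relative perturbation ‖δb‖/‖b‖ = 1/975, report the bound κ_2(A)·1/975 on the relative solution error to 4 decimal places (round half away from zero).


0.2583

AᵀA = [25165105956/1333053121 -23966046720/1333053121; -23966046720/1333053121 22825563300/1333053121]; tr = 57063816/1585081, det = 32400/1585081
solving λ² − 57063816/1585081·λ + 32400/1585081 = 0 gives λ = 36, 900/1585081
κ_2(A) = √(λ_max/λ_min) = √(36 / (900/1585081)) = 251.8000
worst-case relative error ≤ 251.8000 × 1/975 = 0.2583


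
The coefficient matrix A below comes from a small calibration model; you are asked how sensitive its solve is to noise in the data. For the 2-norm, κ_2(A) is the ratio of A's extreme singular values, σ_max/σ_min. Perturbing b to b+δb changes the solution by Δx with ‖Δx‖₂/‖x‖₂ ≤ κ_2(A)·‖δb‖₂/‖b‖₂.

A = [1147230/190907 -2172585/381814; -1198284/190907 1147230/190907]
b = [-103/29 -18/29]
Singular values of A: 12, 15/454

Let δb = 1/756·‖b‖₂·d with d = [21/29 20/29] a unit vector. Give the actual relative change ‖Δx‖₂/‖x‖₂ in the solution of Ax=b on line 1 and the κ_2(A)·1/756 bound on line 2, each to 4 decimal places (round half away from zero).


σ_max = 12, σ_min = 15/454
κ_2(A) = 12 / (15/454) = 363.2000
bound on ‖Δx‖/‖x‖: κ·ε = 363.2000·1/756 = 0.4804
solve Ax = b  →  x = [-62.7414 -65.6368]
‖b‖₂ = 3.6056 and ‖x‖₂ = 90.8002
Δx = A⁻¹·δb where δb = 1/756·3.6056·d; ‖Δx‖ = 0.1443
dividing the unrounded norms, ‖Δx‖/‖x‖ = 0.0016
realised/bound (from unrounded values) ≈ 0.0033

0.0016
0.4804


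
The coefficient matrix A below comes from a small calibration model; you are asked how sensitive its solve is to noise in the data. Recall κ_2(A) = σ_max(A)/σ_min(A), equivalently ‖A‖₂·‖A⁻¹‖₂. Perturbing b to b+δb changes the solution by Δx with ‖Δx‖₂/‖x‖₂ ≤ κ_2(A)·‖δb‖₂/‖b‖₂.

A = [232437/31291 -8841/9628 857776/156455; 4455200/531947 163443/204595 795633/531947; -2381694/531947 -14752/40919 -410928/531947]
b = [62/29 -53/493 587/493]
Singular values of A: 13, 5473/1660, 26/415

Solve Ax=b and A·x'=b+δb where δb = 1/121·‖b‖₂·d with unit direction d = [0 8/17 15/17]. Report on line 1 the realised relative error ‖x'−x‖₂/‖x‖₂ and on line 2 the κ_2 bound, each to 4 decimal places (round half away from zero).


0.0202
1.7149

σ_max = 13, σ_min = 26/415
condition number: 13 ÷ (26/415) = 207.5000
perturbation bound = 207.5000·1/121 = 1.7149
solve Ax = b  →  x = [-2.5055 14.5004 6.2133]
‖b‖₂ = 2.4495 and ‖x‖₂ = 15.9732
δb = ε·‖b‖·d = [0.0000 0.0095 0.0179]; solving A·Δx = δb gives ‖Δx‖ = 0.3231
relative error = 0.0202
realised/bound (from unrounded values) ≈ 0.0118


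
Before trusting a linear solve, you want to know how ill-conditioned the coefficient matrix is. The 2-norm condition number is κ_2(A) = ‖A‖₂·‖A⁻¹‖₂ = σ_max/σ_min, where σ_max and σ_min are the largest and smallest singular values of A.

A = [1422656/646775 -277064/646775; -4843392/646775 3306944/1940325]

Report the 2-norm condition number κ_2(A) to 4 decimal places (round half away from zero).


form AᵀA = [40771833856/669308641 -9172974080/669308641; -9172974080/669308641 18602814016/6023777769] with trace 229357120/3583449 and determinant 1048576/3583449
λ_max, λ_min = (229357120/3583449 ± √52589658420219904/12841106735601)/2 = 64, 16384/3583449
σ_max=√64=8, σ_min=√(16384/3583449)=(128/1893) → κ = 118.3125

118.3125


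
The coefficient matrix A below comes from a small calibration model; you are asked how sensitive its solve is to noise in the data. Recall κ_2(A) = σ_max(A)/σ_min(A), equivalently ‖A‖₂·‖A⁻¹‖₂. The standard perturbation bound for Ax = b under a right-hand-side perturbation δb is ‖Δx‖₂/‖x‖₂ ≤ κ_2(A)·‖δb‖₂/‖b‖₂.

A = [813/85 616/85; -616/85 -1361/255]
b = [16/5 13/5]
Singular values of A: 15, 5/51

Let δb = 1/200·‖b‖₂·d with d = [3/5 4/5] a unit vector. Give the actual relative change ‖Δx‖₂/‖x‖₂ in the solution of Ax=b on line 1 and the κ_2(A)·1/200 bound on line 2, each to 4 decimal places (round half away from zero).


0.0052
0.7650

largest singular value 15, smallest 5/51
κ_2(A) = 15 / (5/51) = 153.0000
perturbation bound = 153.0000·1/200 = 0.7650
solve Ax = b  →  x = [-24.4267 32.6800]
‖b‖₂ = 4.1231 and ‖x‖₂ = 40.8001
δb = ε·‖b‖·d = [0.0124 0.0165]; solving A·Δx = δb gives ‖Δx‖ = 0.2103
relative error = 0.0052
realised/bound (from unrounded values) ≈ 0.0067


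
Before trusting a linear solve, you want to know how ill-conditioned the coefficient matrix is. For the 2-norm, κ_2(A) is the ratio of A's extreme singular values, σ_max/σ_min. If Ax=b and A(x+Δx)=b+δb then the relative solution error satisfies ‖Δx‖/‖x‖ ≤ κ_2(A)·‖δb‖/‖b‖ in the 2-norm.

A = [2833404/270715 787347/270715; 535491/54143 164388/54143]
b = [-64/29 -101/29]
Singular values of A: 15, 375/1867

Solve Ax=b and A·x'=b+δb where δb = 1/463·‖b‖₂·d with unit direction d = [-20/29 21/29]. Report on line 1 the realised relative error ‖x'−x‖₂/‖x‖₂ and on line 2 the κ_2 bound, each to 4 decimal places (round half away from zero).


largest singular value 15, smallest 375/1867
κ_2(A) = 15 / (375/1867) = 74.6800
worst-case relative error ≤ 74.6800 × 1/463 = 0.1613
solve Ax = b  →  x = [1.1380 -4.8542]
‖b‖ = 4.1231, ‖x‖ = 4.9858
re-solving with b+δb shifts x by Δx of norm 0.0443
dividing the unrounded norms, ‖Δx‖/‖x‖ = 0.0089
tightness: 0.0089 against a bound of 0.1613 (unrounded ratio ≈ 0.0551)

0.0089
0.1613


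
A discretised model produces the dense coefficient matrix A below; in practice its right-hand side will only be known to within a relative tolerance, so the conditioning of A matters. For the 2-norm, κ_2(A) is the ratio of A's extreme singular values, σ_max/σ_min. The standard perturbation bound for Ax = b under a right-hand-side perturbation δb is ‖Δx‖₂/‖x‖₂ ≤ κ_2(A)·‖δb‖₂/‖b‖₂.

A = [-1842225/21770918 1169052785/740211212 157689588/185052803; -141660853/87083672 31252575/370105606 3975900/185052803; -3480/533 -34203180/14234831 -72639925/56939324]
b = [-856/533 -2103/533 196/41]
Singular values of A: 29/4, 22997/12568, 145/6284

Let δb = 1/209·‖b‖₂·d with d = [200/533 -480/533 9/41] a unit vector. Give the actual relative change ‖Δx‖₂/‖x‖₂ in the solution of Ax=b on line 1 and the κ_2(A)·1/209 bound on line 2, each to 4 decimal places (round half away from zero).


0.0077
1.5033

σ_max = 29/4, σ_min = 145/6284
κ_2(A) = (29/4) / (145/6284) = 314.2000
perturbation bound = 314.2000·1/209 = 1.5033
solve Ax = b  →  x = [0.1213 -83.0999 152.1454]
‖b‖ = 6.4031, ‖x‖ = 173.3604
re-solving with b+δb shifts x by Δx of norm 1.3277
relative error = 0.0077
realised/bound (from unrounded values) ≈ 0.0051


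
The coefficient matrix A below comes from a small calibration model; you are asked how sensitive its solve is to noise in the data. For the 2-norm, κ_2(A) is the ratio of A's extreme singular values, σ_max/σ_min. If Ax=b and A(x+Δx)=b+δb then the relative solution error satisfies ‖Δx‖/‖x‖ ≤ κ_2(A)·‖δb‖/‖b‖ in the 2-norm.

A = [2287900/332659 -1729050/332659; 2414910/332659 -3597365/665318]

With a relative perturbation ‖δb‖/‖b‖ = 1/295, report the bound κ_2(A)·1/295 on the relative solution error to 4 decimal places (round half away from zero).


0.9721

form AᵀA = [13158474100/131583841 -9868668075/131583841; -9868668075/131583841 29607004225/526335364] with trace 82240900625/526335364 and determinant 39062500/131583841
eigenvalues of AᵀA: λ = (tr ± √(tr²−4·det))/2 = 625/4, 250000/131583841
σ_max=√(625/4)=(25/2), σ_min=√(250000/131583841)=(500/11471) → κ = 286.7750
perturbation bound = 286.7750·1/295 = 0.9721


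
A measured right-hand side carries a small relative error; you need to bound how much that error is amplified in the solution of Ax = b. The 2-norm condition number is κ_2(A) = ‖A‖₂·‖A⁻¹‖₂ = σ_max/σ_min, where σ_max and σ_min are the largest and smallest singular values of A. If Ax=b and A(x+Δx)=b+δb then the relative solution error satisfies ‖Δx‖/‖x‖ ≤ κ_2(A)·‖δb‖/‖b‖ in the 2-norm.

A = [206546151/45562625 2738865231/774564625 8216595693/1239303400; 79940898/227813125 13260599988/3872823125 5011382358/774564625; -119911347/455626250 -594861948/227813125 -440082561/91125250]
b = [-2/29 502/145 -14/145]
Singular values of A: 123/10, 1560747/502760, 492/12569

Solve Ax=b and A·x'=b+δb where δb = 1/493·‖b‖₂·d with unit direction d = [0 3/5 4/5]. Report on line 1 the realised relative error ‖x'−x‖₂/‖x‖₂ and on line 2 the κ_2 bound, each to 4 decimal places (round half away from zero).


σ_max = 123/10, σ_min = 492/12569
condition number: (123/10) ÷ (492/12569) = 314.2250
κ_2(A)·‖δb‖/‖b‖ = 0.6374
solve Ax = b  →  x = [-0.5730 -44.9241 24.3409]
‖b‖₂ = 3.4641 and ‖x‖₂ = 51.0978
re-solving with b+δb shifts x by Δx of norm 0.1795
relative error = 0.0035
realised/bound (from unrounded values) ≈ 0.0055

0.0035
0.6374


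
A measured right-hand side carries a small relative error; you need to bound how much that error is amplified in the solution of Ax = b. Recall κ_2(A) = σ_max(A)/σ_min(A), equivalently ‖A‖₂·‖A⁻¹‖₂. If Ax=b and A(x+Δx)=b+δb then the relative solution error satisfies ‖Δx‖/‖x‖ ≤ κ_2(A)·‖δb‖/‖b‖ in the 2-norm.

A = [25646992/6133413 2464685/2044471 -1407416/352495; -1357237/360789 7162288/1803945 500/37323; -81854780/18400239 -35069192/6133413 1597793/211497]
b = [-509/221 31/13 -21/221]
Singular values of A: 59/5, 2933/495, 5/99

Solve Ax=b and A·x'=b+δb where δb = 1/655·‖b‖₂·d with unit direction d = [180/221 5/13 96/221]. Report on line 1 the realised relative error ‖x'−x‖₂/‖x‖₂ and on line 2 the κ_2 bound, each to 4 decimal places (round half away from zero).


0.0051
0.3567

largest singular value 59/5, smallest 5/99
κ_2(A) = (59/5) / (5/99) = 233.6400
bound on ‖Δx‖/‖x‖: κ·ε = 233.6400·1/655 = 0.3567
solve Ax = b  →  x = [-10.7741 -9.5619 -13.5938]
‖b‖ = 3.3166, ‖x‖ = 19.8067
δb = ε·‖b‖·d = [0.0041 0.0019 0.0022]; solving A·Δx = δb gives ‖Δx‖ = 0.1003
relative error = 0.0051
tightness: 0.0051 against a bound of 0.3567 (unrounded ratio ≈ 0.0142)


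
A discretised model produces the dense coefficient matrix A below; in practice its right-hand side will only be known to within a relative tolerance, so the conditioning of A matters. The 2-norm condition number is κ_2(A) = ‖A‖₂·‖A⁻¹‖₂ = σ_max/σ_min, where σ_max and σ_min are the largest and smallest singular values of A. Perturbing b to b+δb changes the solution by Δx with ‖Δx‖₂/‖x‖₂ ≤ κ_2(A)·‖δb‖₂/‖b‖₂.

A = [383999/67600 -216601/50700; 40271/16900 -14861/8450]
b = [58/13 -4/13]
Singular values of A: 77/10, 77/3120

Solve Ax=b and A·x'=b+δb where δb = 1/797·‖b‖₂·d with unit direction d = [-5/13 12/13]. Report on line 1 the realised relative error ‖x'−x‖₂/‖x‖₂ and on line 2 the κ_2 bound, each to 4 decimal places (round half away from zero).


0.0028
0.3915

from the listed singular values, σ₁ = 77/10, σ_n = 77/3120
κ_2(A) = (77/10) / (77/3120) = 312.0000
worst-case relative error ≤ 312.0000 × 1/797 = 0.3915
solve Ax = b  →  x = [-48.2078 -65.1429]
‖b‖₂ = 4.4721 and ‖x‖₂ = 81.0406
Δx = A⁻¹·δb where δb = 1/797·4.4721·d; ‖Δx‖ = 0.2274
dividing the unrounded norms, ‖Δx‖/‖x‖ = 0.0028
so the bound overstates the realised error by a factor of ≈ 139.5335 (computed from the unrounded values)


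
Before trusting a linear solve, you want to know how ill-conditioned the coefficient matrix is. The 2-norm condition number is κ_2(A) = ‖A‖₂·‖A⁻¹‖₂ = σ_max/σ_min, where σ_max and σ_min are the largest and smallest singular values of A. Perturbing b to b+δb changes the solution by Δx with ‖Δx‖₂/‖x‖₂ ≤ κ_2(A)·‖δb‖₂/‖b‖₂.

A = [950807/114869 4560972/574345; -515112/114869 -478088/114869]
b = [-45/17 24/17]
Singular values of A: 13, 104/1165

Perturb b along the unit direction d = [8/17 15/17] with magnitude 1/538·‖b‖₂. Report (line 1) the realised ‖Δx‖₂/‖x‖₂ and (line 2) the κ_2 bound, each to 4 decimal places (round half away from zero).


0.2707
0.2707

from the listed singular values, σ₁ = 13, σ_n = 104/1165
condition number: 13 ÷ (104/1165) = 145.6250
bound on ‖Δx‖/‖x‖: κ·ε = 145.6250·1/538 = 0.2707
solve Ax = b  →  x = [-0.1671 -0.1592]
‖b‖₂ = 3.0000 and ‖x‖₂ = 0.2308
δb = ε·‖b‖·d = [0.0026 0.0049]; solving A·Δx = δb gives ‖Δx‖ = 0.0625
relative error = 0.2707
tightness: 0.2707 against a bound of 0.2707; the bound is attained (ratio 1)


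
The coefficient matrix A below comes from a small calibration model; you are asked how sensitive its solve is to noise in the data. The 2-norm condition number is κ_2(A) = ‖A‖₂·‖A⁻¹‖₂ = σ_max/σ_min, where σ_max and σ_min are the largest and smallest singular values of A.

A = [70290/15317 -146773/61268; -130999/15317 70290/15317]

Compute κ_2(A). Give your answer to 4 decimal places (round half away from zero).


AᵀA = [76475509/811801 -81571545/1623602; -81571545/1623602 348073561/12988816]; tr = 5438345/44944, det = 14641/44944
char-poly roots: 121 and 121/44944
κ_2(A) = √(λ_max/λ_min) = √(121 / (121/44944)) = 212.0000

212.0000


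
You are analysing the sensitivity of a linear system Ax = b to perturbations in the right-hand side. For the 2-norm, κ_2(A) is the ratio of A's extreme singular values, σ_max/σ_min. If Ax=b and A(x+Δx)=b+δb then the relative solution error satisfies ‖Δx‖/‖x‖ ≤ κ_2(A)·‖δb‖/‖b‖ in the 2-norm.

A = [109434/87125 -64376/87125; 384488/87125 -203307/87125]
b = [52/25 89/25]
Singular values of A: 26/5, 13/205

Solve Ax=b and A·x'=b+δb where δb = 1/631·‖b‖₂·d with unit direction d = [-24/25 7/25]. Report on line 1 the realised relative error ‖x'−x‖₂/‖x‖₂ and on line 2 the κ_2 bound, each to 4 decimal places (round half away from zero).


0.0065
0.1300

σ_max = 26/5, σ_min = 13/205
κ = σ_max/σ_min = (26/5)/(13/205) = 82.0000
κ_2(A)·‖δb‖/‖b‖ = 0.1300
solve Ax = b  →  x = [-6.7421 -14.2760]
2-norm of b is 4.1231; of x, 15.7880
re-solving with b+δb shifts x by Δx of norm 0.1030
realised ‖Δx‖/‖x‖ = 0.0065
so the bound overstates the realised error by a factor of ≈ 19.9116 (computed from the unrounded values)


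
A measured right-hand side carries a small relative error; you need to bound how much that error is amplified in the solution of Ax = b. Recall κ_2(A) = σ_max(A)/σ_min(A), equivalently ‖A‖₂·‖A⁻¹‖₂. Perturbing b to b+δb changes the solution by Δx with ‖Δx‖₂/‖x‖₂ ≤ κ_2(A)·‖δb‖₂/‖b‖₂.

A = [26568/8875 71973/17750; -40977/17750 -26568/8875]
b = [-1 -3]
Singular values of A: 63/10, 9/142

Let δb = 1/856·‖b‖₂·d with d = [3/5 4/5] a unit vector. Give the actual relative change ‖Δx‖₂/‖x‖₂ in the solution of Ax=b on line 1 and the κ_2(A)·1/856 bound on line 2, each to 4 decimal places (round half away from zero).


largest singular value 63/10, smallest 9/142
condition number: (63/10) ÷ (9/142) = 99.4000
κ_2(A)·‖δb‖/‖b‖ = 0.1161
solve Ax = b  →  x = [37.9619 -28.2730]
‖b‖₂ = 3.1623 and ‖x‖₂ = 47.3336
δb = ε·‖b‖·d = [0.0022 0.0030]; solving A·Δx = δb gives ‖Δx‖ = 0.0583
dividing the unrounded norms, ‖Δx‖/‖x‖ = 0.0012
realised/bound (from unrounded values) ≈ 0.0106

0.0012
0.1161


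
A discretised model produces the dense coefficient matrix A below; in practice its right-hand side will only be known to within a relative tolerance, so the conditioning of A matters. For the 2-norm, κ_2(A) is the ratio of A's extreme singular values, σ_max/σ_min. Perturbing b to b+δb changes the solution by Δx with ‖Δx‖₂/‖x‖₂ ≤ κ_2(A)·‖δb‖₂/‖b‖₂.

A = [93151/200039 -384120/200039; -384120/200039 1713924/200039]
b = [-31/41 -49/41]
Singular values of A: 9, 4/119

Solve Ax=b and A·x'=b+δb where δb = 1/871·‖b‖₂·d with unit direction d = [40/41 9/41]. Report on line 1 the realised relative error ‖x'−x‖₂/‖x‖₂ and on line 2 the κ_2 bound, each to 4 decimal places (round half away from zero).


0.0016
0.3074

σ_max = 9, σ_min = 4/119
κ = σ_max/σ_min = 9/(4/119) = 267.7500
worst-case relative error ≤ 267.7500 × 1/871 = 0.3074
solve Ax = b  →  x = [-29.0000 -6.6389]
2-norm of b is 1.4142; of x, 29.7502
with δb = [0.0016 0.0004], A·Δx = δb → ‖Δx‖ = 0.0483
relative error = 0.0016
so the bound overstates the realised error by a factor of ≈ 189.3292 (computed from the unrounded values)


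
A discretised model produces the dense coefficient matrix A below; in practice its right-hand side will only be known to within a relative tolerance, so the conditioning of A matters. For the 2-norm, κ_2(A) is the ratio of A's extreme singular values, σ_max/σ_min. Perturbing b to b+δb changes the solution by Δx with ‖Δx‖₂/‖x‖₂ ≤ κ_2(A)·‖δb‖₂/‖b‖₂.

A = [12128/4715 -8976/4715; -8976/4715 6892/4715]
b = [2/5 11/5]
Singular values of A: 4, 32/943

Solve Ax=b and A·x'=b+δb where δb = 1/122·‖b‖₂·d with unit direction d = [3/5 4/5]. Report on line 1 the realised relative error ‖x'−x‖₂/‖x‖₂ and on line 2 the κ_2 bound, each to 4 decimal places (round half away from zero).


0.0092
0.9662

largest singular value 4, smallest 32/943
κ = σ_max/σ_min = 4/(32/943) = 117.8750
κ_2(A)·‖δb‖/‖b‖ = 0.9662
solve Ax = b  →  x = [35.1625 47.3000]
2-norm of b is 2.2361; of x, 58.9380
with δb = [0.0110 0.0147], A·Δx = δb → ‖Δx‖ = 0.5401
relative error = 0.0092
tightness: 0.0092 against a bound of 0.9662 (unrounded ratio ≈ 0.0095)


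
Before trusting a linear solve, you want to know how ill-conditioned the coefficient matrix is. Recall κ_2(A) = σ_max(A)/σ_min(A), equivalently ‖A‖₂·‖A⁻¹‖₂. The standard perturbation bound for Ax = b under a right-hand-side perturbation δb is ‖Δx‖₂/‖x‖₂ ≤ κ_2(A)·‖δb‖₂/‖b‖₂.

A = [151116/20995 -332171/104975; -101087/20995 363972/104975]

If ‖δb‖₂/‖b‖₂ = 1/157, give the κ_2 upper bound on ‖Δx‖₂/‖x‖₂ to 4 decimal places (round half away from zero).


0.0629

form AᵀA = [77775593/1037153 -204680448/5185765; -204680448/5185765 571325153/25928825] with trace 147983234/1525225 and determinant 5764801/61009
solving λ² − 147983234/1525225·λ + 5764801/61009 = 0 gives λ = 2401/25, 60025/61009
σ_max=√(2401/25)=(49/5), σ_min=√(60025/61009)=(245/247) → κ = 9.8800
bound on ‖Δx‖/‖x‖: κ·ε = 9.8800·1/157 = 0.0629
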